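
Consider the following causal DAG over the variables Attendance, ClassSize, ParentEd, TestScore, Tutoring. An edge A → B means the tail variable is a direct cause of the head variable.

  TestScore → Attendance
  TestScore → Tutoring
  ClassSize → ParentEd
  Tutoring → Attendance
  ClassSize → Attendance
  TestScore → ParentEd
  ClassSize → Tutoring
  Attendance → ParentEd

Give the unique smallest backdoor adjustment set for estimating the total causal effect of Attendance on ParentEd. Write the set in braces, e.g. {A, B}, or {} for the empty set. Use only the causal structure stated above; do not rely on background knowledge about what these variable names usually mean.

Variables eligible for adjustment (non-descendants of Attendance, excluding Attendance and ParentEd): {ClassSize, TestScore, Tutoring}.
Backdoor paths from Attendance to ParentEd:
  P1: Attendance <- ClassSize -> Tutoring <- TestScore -> ParentEd
  P2: Attendance <- ClassSize -> ParentEd
  P3: Attendance <- TestScore -> Tutoring <- ClassSize -> ParentEd
  P4: Attendance <- TestScore -> ParentEd
  P5: Attendance <- Tutoring <- ClassSize -> ParentEd
  P6: Attendance <- Tutoring <- TestScore -> ParentEd
The empty set is not sufficient: P2 (Attendance <- ClassSize -> ParentEd) has no collider blocking it and no conditioned non-collider, so it is open.
Try {ClassSize, TestScore}:
  P1: blocked at fork node ClassSize ∈ conditioning set.
  P2: blocked at fork node ClassSize ∈ conditioning set.
  P3: blocked at fork node TestScore ∈ conditioning set.
  P4: blocked at fork node TestScore ∈ conditioning set.
  P5: blocked at fork node ClassSize ∈ conditioning set.
  P6: blocked at fork node TestScore ∈ conditioning set.
{ClassSize, TestScore} contains no descendant of Attendance and blocks every backdoor path.
Every element of {ClassSize, TestScore} is needed (dropping ClassSize leaves P2 open; dropping TestScore leaves P4 open), so no proper subset is valid.
Among all size-2 subsets of the eligible variables, only {ClassSize, TestScore} blocks every backdoor path, so it is the unique smallest valid adjustment set.

{ClassSize, TestScore}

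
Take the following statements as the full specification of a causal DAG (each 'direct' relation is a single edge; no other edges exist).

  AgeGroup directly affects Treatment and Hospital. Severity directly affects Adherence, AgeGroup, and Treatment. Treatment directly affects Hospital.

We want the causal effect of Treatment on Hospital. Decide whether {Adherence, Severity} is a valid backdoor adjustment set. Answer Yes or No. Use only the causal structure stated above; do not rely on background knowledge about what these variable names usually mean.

Backdoor paths from Treatment to Hospital (paths whose first edge points into Treatment):
  P1: Treatment <- Severity -> AgeGroup -> Hospital
  P2: Treatment <- AgeGroup -> Hospital
Condition 1 (no descendant of Treatment in the set): holds — descendants of Treatment are {Hospital}; none are in {Adherence, Severity}.
Condition 2 (every backdoor path blocked by {Adherence, Severity}):
  P1: blocked at fork node Severity ∈ conditioning set.
  P2: open — no interior node is in the conditioning set.
{Adherence, Severity} does not satisfy the backdoor criterion.

No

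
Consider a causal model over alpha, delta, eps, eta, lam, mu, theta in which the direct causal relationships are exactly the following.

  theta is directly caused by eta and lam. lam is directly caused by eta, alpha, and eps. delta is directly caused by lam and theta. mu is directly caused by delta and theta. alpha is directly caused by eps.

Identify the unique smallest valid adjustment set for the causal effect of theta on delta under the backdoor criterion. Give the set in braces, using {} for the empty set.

{lam}

Variables eligible for adjustment (non-descendants of theta, excluding theta and delta): {alpha, eps, eta, lam}.
Backdoor paths from theta to delta:
  P1: theta <- eta -> lam -> delta
  P2: theta <- lam -> delta
The empty set is not sufficient: P1 (theta <- eta -> lam -> delta) has no collider blocking it and no conditioned non-collider, so it is open.
Try {lam}:
  P1: blocked at chain node lam ∈ conditioning set.
  P2: blocked at fork node lam ∈ conditioning set.
{lam} contains no descendant of theta and blocks every backdoor path.
No other singleton works — e.g. {eta} leaves P2 open — so {lam} is the unique smallest valid adjustment set.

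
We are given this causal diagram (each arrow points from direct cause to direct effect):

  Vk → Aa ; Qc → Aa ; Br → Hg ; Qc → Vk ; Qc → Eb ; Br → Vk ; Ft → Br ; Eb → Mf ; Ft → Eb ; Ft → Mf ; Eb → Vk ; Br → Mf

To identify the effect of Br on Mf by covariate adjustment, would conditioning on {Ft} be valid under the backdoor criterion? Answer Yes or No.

Backdoor paths from Br to Mf (paths whose first edge points into Br):
  P1: Br <- Ft -> Eb -> Mf
  P2: Br <- Ft -> Mf
Condition 1 (no descendant of Br in the set): holds — descendants of Br are {Aa, Hg, Mf, Vk}; none are in {Ft}.
Condition 2 (every backdoor path blocked by {Ft}):
  P1: blocked at fork node Ft ∈ conditioning set.
  P2: blocked at fork node Ft ∈ conditioning set.
{Ft} satisfies the backdoor criterion.

Yes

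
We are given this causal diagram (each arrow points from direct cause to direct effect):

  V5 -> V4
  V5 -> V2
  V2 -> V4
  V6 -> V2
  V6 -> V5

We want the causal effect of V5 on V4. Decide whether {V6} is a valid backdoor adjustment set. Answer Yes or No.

Yes

Backdoor paths from V5 to V4 (paths whose first edge points into V5):
  P1: V5 <- V6 -> V2 -> V4
Condition 1 (no descendant of V5 in the set): holds — descendants of V5 are {V2, V4}; none are in {V6}.
Condition 2 (every backdoor path blocked by {V6}):
  P1: blocked at fork node V6 ∈ conditioning set.
{V6} satisfies the backdoor criterion.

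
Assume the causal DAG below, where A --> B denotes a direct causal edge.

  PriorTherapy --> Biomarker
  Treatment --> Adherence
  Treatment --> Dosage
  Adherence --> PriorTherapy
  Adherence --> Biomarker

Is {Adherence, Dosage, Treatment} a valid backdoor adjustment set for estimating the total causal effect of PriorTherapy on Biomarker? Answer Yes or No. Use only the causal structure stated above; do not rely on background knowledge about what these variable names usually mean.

Backdoor paths from PriorTherapy to Biomarker (paths whose first edge points into PriorTherapy):
  P1: PriorTherapy <- Adherence -> Biomarker
Condition 1 (no descendant of PriorTherapy in the set): holds — descendants of PriorTherapy are {Biomarker}; none are in {Adherence, Dosage, Treatment}.
Condition 2 (every backdoor path blocked by {Adherence, Dosage, Treatment}):
  P1: blocked at fork node Adherence ∈ conditioning set.
{Adherence, Dosage, Treatment} satisfies the backdoor criterion.

Yes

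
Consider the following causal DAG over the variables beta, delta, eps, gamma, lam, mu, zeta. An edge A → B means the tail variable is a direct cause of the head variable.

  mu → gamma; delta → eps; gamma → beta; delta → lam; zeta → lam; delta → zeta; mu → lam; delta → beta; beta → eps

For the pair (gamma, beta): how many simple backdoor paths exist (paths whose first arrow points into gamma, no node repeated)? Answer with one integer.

A backdoor path from gamma to beta is any simple undirected path whose first edge points into gamma (i.e. leaves gamma via a parent).
Parents of gamma: {mu}.
Enumerating:
  P1: gamma <- mu -> lam <- delta -> beta
  P2: gamma <- mu -> lam <- delta -> eps <- beta
  P3: gamma <- mu -> lam <- zeta <- delta -> beta
  P4: gamma <- mu -> lam <- zeta <- delta -> eps <- beta
That exhausts the simple backdoor paths. Count: 4.

4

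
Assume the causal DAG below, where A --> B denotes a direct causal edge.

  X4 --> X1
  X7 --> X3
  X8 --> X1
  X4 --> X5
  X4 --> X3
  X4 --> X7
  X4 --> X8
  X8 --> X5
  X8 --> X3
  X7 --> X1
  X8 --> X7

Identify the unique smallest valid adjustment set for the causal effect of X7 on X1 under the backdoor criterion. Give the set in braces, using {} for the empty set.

{X4, X8}

Variables eligible for adjustment (non-descendants of X7, excluding X7 and X1): {X4, X5, X8}.
Backdoor paths from X7 to X1:
  P1: X7 <- X4 -> X8 -> X1
  P2: X7 <- X4 -> X3 <- X8 -> X1
  P3: X7 <- X4 -> X1
  P4: X7 <- X4 -> X5 <- X8 -> X1
  P5: X7 <- X8 <- X4 -> X1
  P6: X7 <- X8 -> X3 <- X4 -> X1
  P7: X7 <- X8 -> X1
  P8: X7 <- X8 -> X5 <- X4 -> X1
The empty set is not sufficient: P1 (X7 <- X4 -> X8 -> X1) has no collider blocking it and no conditioned non-collider, so it is open.
Try {X4, X8}:
  P1: blocked at fork node X4 ∈ conditioning set.
  P2: blocked at fork node X4 ∈ conditioning set.
  P3: blocked at fork node X4 ∈ conditioning set.
  P4: blocked at fork node X4 ∈ conditioning set.
  P5: blocked at chain node X8 ∈ conditioning set.
  P6: blocked at fork node X8 ∈ conditioning set.
  P7: blocked at fork node X8 ∈ conditioning set.
  P8: blocked at fork node X8 ∈ conditioning set.
{X4, X8} contains no descendant of X7 and blocks every backdoor path.
Every element of {X4, X8} is needed (dropping X4 leaves P3 open; dropping X8 leaves P7 open), so no proper subset is valid.
Among all size-2 subsets of the eligible variables, only {X4, X8} blocks every backdoor path, so it is the unique smallest valid adjustment set.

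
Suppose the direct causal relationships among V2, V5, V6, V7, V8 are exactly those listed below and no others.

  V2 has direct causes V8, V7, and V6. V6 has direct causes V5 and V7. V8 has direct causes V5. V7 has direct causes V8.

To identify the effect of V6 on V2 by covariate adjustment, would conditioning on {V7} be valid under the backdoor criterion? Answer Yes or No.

No

Backdoor paths from V6 to V2 (paths whose first edge points into V6):
  P1: V6 <- V5 -> V8 -> V7 -> V2
  P2: V6 <- V5 -> V8 -> V2
  P3: V6 <- V7 <- V8 -> V2
  P4: V6 <- V7 -> V2
Condition 1 (no descendant of V6 in the set): holds — descendants of V6 are {V2}; none are in {V7}.
Condition 2 (every backdoor path blocked by {V7}):
  P1: blocked at chain node V7 ∈ conditioning set.
  P2: open — no interior node is in the conditioning set.
  P3: blocked at chain node V7 ∈ conditioning set.
  P4: blocked at fork node V7 ∈ conditioning set.
{V7} does not satisfy the backdoor criterion.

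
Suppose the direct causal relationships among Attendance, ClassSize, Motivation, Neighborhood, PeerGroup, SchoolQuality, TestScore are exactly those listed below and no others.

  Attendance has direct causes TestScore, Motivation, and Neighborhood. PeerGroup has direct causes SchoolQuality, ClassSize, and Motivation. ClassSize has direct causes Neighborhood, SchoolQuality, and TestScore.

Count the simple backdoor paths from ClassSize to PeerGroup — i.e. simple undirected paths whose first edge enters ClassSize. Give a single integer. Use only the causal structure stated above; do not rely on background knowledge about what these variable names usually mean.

A backdoor path from ClassSize to PeerGroup is any simple undirected path whose first edge points into ClassSize (i.e. leaves ClassSize via a parent).
Parents of ClassSize: {Neighborhood, SchoolQuality, TestScore}.
Enumerating:
  P1: ClassSize <- SchoolQuality -> PeerGroup
  P2: ClassSize <- TestScore -> Attendance <- Motivation -> PeerGroup
  P3: ClassSize <- Neighborhood -> Attendance <- Motivation -> PeerGroup
That exhausts the simple backdoor paths. Count: 3.

3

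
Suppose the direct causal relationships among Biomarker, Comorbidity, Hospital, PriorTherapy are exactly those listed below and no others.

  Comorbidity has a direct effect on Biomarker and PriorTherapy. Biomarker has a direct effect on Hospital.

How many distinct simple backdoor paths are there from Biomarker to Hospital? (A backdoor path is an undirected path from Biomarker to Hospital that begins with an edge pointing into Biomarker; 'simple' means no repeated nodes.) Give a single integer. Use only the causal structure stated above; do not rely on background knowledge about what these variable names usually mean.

A backdoor path from Biomarker to Hospital is any simple undirected path whose first edge points into Biomarker (i.e. leaves Biomarker via a parent).
Parents of Biomarker: {Comorbidity}.
No simple path from any parent of Biomarker reaches Hospital without revisiting Biomarker, so there are no backdoor paths.

0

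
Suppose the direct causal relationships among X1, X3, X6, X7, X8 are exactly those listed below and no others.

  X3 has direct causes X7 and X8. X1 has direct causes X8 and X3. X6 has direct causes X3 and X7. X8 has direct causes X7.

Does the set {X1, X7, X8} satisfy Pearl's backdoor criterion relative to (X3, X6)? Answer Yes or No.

No

Backdoor paths from X3 to X6 (paths whose first edge points into X3):
  P1: X3 <- X7 -> X6
  P2: X3 <- X8 <- X7 -> X6
Condition 1 (no descendant of X3 in the set): FAILS — X1 is a descendant of X3.
Condition 2 (every backdoor path blocked by {X1, X7, X8}):
  P1: blocked at fork node X7 ∈ conditioning set.
  P2: blocked at chain node X8 ∈ conditioning set.
{X1, X7, X8} does not satisfy the backdoor criterion.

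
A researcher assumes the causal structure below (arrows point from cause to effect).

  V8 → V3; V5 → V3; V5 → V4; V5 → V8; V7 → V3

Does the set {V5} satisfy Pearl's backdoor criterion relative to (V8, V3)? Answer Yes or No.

Yes

Backdoor paths from V8 to V3 (paths whose first edge points into V8):
  P1: V8 <- V5 -> V3
Condition 1 (no descendant of V8 in the set): holds — descendants of V8 are {V3}; none are in {V5}.
Condition 2 (every backdoor path blocked by {V5}):
  P1: blocked at fork node V5 ∈ conditioning set.
{V5} satisfies the backdoor criterion.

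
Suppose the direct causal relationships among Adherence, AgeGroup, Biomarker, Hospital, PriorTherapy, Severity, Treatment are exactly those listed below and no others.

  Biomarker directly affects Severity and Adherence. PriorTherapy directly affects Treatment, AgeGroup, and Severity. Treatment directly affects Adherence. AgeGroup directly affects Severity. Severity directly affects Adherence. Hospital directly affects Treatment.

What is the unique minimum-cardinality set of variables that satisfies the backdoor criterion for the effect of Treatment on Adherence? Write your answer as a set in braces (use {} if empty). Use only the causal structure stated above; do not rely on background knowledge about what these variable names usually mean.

{PriorTherapy}

Variables eligible for adjustment (non-descendants of Treatment, excluding Treatment and Adherence): {AgeGroup, Biomarker, Hospital, PriorTherapy, Severity}.
Backdoor paths from Treatment to Adherence:
  P1: Treatment <- PriorTherapy -> AgeGroup -> Severity <- Biomarker -> Adherence
  P2: Treatment <- PriorTherapy -> AgeGroup -> Severity -> Adherence
  P3: Treatment <- PriorTherapy -> Severity <- Biomarker -> Adherence
  P4: Treatment <- PriorTherapy -> Severity -> Adherence
The empty set is not sufficient: P2 (Treatment <- PriorTherapy -> AgeGroup -> Severity -> Adherence) has no collider blocking it and no conditioned non-collider, so it is open.
Try {PriorTherapy}:
  P1: blocked at fork node PriorTherapy ∈ conditioning set.
  P2: blocked at fork node PriorTherapy ∈ conditioning set.
  P3: blocked at fork node PriorTherapy ∈ conditioning set.
  P4: blocked at fork node PriorTherapy ∈ conditioning set.
{PriorTherapy} contains no descendant of Treatment and blocks every backdoor path.
No other singleton works — e.g. {Biomarker} leaves P2 open — so {PriorTherapy} is the unique smallest valid adjustment set.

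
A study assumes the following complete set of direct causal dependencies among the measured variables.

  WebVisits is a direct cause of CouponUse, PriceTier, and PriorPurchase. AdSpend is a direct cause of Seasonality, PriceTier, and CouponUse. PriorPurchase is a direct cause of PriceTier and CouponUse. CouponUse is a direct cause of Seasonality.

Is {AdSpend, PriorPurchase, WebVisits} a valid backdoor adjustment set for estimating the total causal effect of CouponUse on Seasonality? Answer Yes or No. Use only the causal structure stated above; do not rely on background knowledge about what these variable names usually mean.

Yes

Backdoor paths from CouponUse to Seasonality (paths whose first edge points into CouponUse):
  P1: CouponUse <- AdSpend -> Seasonality
  P2: CouponUse <- WebVisits -> PriorPurchase -> PriceTier <- AdSpend -> Seasonality
  P3: CouponUse <- WebVisits -> PriceTier <- AdSpend -> Seasonality
  P4: CouponUse <- PriorPurchase <- WebVisits -> PriceTier <- AdSpend -> Seasonality
  P5: CouponUse <- PriorPurchase -> PriceTier <- AdSpend -> Seasonality
Condition 1 (no descendant of CouponUse in the set): holds — descendants of CouponUse are {Seasonality}; none are in {AdSpend, PriorPurchase, WebVisits}.
Condition 2 (every backdoor path blocked by {AdSpend, PriorPurchase, WebVisits}):
  P1: blocked at fork node AdSpend ∈ conditioning set.
  P2: blocked at fork node WebVisits ∈ conditioning set.
  P3: blocked at fork node WebVisits ∈ conditioning set.
  P4: blocked at chain node PriorPurchase ∈ conditioning set.
  P5: blocked at fork node PriorPurchase ∈ conditioning set.
{AdSpend, PriorPurchase, WebVisits} satisfies the backdoor criterion.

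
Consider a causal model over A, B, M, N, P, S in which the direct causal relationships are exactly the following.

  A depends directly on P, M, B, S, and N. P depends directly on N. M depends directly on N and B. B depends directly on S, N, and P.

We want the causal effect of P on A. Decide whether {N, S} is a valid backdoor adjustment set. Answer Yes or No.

Backdoor paths from P to A (paths whose first edge points into P):
  P1: P <- N -> B <- S -> A
  P2: P <- N -> B -> M -> A
  P3: P <- N -> B -> A
  P4: P <- N -> M <- B <- S -> A
  P5: P <- N -> M <- B -> A
  P6: P <- N -> M -> A
  P7: P <- N -> A
Condition 1 (no descendant of P in the set): holds — descendants of P are {A, B, M}; none are in {N, S}.
Condition 2 (every backdoor path blocked by {N, S}):
  P1: blocked at fork node N ∈ conditioning set.
  P2: blocked at fork node N ∈ conditioning set.
  P3: blocked at fork node N ∈ conditioning set.
  P4: blocked at fork node N ∈ conditioning set.
  P5: blocked at fork node N ∈ conditioning set.
  P6: blocked at fork node N ∈ conditioning set.
  P7: blocked at fork node N ∈ conditioning set.
{N, S} satisfies the backdoor criterion.

Yes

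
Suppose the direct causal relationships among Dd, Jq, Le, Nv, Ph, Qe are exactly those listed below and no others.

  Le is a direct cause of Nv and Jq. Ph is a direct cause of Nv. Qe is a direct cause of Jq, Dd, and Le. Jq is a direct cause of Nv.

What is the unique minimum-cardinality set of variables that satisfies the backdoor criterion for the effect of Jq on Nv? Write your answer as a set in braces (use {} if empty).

Variables eligible for adjustment (non-descendants of Jq, excluding Jq and Nv): {Dd, Le, Ph, Qe}.
Backdoor paths from Jq to Nv:
  P1: Jq <- Qe -> Le -> Nv
  P2: Jq <- Le -> Nv
The empty set is not sufficient: P1 (Jq <- Qe -> Le -> Nv) has no collider blocking it and no conditioned non-collider, so it is open.
Try {Le}:
  P1: blocked at chain node Le ∈ conditioning set.
  P2: blocked at fork node Le ∈ conditioning set.
{Le} contains no descendant of Jq and blocks every backdoor path.
No other singleton works — e.g. {Qe} leaves P2 open — so {Le} is the unique smallest valid adjustment set.

{Le}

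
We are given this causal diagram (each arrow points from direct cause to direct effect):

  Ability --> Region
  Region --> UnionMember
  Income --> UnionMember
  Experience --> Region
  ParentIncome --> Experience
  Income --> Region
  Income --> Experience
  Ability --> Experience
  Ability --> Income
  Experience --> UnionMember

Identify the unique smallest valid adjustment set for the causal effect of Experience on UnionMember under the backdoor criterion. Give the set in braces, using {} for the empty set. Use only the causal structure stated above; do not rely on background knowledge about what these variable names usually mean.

Variables eligible for adjustment (non-descendants of Experience, excluding Experience and UnionMember): {Ability, Income, ParentIncome}.
Backdoor paths from Experience to UnionMember:
  P1: Experience <- Ability -> Income -> Region -> UnionMember
  P2: Experience <- Ability -> Income -> UnionMember
  P3: Experience <- Ability -> Region <- Income -> UnionMember
  P4: Experience <- Ability -> Region -> UnionMember
  P5: Experience <- Income <- Ability -> Region -> UnionMember
  P6: Experience <- Income -> Region -> UnionMember
  P7: Experience <- Income -> UnionMember
The empty set is not sufficient: P1 (Experience <- Ability -> Income -> Region -> UnionMember) has no collider blocking it and no conditioned non-collider, so it is open.
Try {Ability, Income}:
  P1: blocked at fork node Ability ∈ conditioning set.
  P2: blocked at fork node Ability ∈ conditioning set.
  P3: blocked at fork node Ability ∈ conditioning set.
  P4: blocked at fork node Ability ∈ conditioning set.
  P5: blocked at chain node Income ∈ conditioning set.
  P6: blocked at fork node Income ∈ conditioning set.
  P7: blocked at fork node Income ∈ conditioning set.
{Ability, Income} contains no descendant of Experience and blocks every backdoor path.
Every element of {Ability, Income} is needed (dropping Ability leaves P4 open; dropping Income leaves P6 open), so no proper subset is valid.
Among all size-2 subsets of the eligible variables, only {Ability, Income} blocks every backdoor path, so it is the unique smallest valid adjustment set.

{Ability, Income}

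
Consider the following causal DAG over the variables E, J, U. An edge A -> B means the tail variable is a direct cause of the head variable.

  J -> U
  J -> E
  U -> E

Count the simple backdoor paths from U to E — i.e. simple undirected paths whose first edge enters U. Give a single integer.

1

A backdoor path from U to E is any simple undirected path whose first edge points into U (i.e. leaves U via a parent).
Parents of U: {J}.
Enumerating:
  P1: U <- J -> E
That exhausts the simple backdoor paths. Count: 1.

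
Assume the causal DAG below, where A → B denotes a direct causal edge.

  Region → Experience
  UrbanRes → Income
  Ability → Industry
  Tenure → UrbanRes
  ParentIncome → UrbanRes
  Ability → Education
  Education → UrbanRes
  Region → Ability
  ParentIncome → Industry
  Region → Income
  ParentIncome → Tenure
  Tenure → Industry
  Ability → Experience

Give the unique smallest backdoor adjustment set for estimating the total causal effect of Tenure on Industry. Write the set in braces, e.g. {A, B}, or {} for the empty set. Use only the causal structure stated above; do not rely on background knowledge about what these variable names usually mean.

Variables eligible for adjustment (non-descendants of Tenure, excluding Tenure and Industry): {Ability, Education, Experience, ParentIncome, Region}.
Backdoor paths from Tenure to Industry:
  P1: Tenure <- ParentIncome -> UrbanRes <- Education <- Ability -> Industry
  P2: Tenure <- ParentIncome -> UrbanRes -> Income <- Region -> Ability -> Industry
  P3: Tenure <- ParentIncome -> UrbanRes -> Income <- Region -> Experience <- Ability -> Industry
  P4: Tenure <- ParentIncome -> Industry
The empty set is not sufficient: P4 (Tenure <- ParentIncome -> Industry) has no collider blocking it and no conditioned non-collider, so it is open.
Try {ParentIncome}:
  P1: blocked at fork node ParentIncome ∈ conditioning set.
  P2: blocked at fork node ParentIncome ∈ conditioning set.
  P3: blocked at fork node ParentIncome ∈ conditioning set.
  P4: blocked at fork node ParentIncome ∈ conditioning set.
{ParentIncome} contains no descendant of Tenure and blocks every backdoor path.
No other singleton works — e.g. {Region} leaves P4 open — so {ParentIncome} is the unique smallest valid adjustment set.

{ParentIncome}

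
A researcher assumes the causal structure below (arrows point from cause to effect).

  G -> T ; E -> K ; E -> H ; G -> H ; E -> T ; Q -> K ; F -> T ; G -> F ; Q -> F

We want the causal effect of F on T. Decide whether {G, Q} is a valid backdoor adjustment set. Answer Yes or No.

Backdoor paths from F to T (paths whose first edge points into F):
  P1: F <- G -> T
  P2: F <- G -> H <- E -> T
  P3: F <- Q -> K <- E -> T
  P4: F <- Q -> K <- E -> H <- G -> T
Condition 1 (no descendant of F in the set): holds — descendants of F are {T}; none are in {G, Q}.
Condition 2 (every backdoor path blocked by {G, Q}):
  P1: blocked at fork node G ∈ conditioning set.
  P2: blocked at fork node G ∈ conditioning set.
  P3: blocked at fork node Q ∈ conditioning set.
  P4: blocked at fork node Q ∈ conditioning set.
{G, Q} satisfies the backdoor criterion.

Yes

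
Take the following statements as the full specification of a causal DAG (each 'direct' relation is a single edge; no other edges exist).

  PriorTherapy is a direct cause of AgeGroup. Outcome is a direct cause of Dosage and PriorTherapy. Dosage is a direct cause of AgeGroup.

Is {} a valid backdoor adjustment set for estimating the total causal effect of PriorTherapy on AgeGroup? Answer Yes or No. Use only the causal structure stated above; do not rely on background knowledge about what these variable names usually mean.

Backdoor paths from PriorTherapy to AgeGroup (paths whose first edge points into PriorTherapy):
  P1: PriorTherapy <- Outcome -> Dosage -> AgeGroup
Condition 1 (no descendant of PriorTherapy in the set): holds — descendants of PriorTherapy are {AgeGroup}; none are in {}.
Condition 2 (every backdoor path blocked by {}):
  P1: open — no interior node is in the conditioning set.
{} does not satisfy the backdoor criterion.

No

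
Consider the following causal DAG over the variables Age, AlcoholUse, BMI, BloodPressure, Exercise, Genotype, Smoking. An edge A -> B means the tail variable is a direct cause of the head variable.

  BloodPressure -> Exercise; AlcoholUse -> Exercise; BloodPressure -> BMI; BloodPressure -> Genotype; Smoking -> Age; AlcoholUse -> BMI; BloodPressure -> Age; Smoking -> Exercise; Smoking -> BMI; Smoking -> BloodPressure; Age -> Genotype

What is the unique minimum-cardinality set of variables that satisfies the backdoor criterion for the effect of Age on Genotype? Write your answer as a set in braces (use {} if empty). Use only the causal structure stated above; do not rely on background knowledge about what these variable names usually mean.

{BloodPressure}

Variables eligible for adjustment (non-descendants of Age, excluding Age and Genotype): {AlcoholUse, BMI, BloodPressure, Exercise, Smoking}.
Backdoor paths from Age to Genotype:
  P1: Age <- Smoking -> BloodPressure -> Genotype
  P2: Age <- Smoking -> Exercise <- AlcoholUse -> BMI <- BloodPressure -> Genotype
  P3: Age <- Smoking -> Exercise <- BloodPressure -> Genotype
  P4: Age <- Smoking -> BMI <- AlcoholUse -> Exercise <- BloodPressure -> Genotype
  P5: Age <- Smoking -> BMI <- BloodPressure -> Genotype
  P6: Age <- BloodPressure -> Genotype
The empty set is not sufficient: P1 (Age <- Smoking -> BloodPressure -> Genotype) has no collider blocking it and no conditioned non-collider, so it is open.
Try {BloodPressure}:
  P1: blocked at chain node BloodPressure ∈ conditioning set.
  P2: blocked at collider Exercise (neither it nor any descendant is in the conditioning set).
  P3: blocked at collider Exercise (neither it nor any descendant is in the conditioning set).
  P4: blocked at collider BMI (neither it nor any descendant is in the conditioning set).
  P5: blocked at collider BMI (neither it nor any descendant is in the conditioning set).
  P6: blocked at fork node BloodPressure ∈ conditioning set.
{BloodPressure} contains no descendant of Age and blocks every backdoor path.
No other singleton works — e.g. {Smoking} leaves P6 open — so {BloodPressure} is the unique smallest valid adjustment set.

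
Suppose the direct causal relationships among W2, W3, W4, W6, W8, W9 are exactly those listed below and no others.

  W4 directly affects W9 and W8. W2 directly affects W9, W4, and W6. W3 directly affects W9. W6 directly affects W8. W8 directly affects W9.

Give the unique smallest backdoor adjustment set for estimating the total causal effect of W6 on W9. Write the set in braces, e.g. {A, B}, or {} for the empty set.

{W2}

Variables eligible for adjustment (non-descendants of W6, excluding W6 and W9): {W2, W3, W4}.
Backdoor paths from W6 to W9:
  P1: W6 <- W2 -> W4 -> W8 -> W9
  P2: W6 <- W2 -> W4 -> W9
  P3: W6 <- W2 -> W9
The empty set is not sufficient: P1 (W6 <- W2 -> W4 -> W8 -> W9) has no collider blocking it and no conditioned non-collider, so it is open.
Try {W2}:
  P1: blocked at fork node W2 ∈ conditioning set.
  P2: blocked at fork node W2 ∈ conditioning set.
  P3: blocked at fork node W2 ∈ conditioning set.
{W2} contains no descendant of W6 and blocks every backdoor path.
No other singleton works — e.g. {W4} leaves P3 open — so {W2} is the unique smallest valid adjustment set.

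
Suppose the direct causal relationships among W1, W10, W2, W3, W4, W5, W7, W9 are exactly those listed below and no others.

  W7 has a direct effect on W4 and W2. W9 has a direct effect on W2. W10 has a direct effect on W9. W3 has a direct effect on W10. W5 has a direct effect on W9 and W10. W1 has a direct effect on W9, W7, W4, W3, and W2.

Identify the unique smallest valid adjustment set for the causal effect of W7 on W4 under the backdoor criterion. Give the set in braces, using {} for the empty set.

Variables eligible for adjustment (non-descendants of W7, excluding W7 and W4): {W1, W10, W3, W5, W9}.
Backdoor paths from W7 to W4:
  P1: W7 <- W1 -> W4
The empty set is not sufficient: P1 (W7 <- W1 -> W4) has no collider blocking it and no conditioned non-collider, so it is open.
Try {W1}:
  P1: blocked at fork node W1 ∈ conditioning set.
{W1} contains no descendant of W7 and blocks every backdoor path.
No other singleton works — e.g. {W3} leaves P1 open — so {W1} is the unique smallest valid adjustment set.

{W1}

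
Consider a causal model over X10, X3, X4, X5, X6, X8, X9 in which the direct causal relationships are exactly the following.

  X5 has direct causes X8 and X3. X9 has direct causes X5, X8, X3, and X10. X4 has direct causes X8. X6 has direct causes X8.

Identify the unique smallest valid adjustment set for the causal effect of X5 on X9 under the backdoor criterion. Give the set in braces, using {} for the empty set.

Variables eligible for adjustment (non-descendants of X5, excluding X5 and X9): {X10, X3, X4, X6, X8}.
Backdoor paths from X5 to X9:
  P1: X5 <- X8 -> X9
  P2: X5 <- X3 -> X9
The empty set is not sufficient: P1 (X5 <- X8 -> X9) has no collider blocking it and no conditioned non-collider, so it is open.
Try {X3, X8}:
  P1: blocked at fork node X8 ∈ conditioning set.
  P2: blocked at fork node X3 ∈ conditioning set.
{X3, X8} contains no descendant of X5 and blocks every backdoor path.
Every element of {X3, X8} is needed (dropping X3 leaves P2 open; dropping X8 leaves P1 open), so no proper subset is valid.
Among all size-2 subsets of the eligible variables, only {X3, X8} blocks every backdoor path, so it is the unique smallest valid adjustment set.

{X3, X8}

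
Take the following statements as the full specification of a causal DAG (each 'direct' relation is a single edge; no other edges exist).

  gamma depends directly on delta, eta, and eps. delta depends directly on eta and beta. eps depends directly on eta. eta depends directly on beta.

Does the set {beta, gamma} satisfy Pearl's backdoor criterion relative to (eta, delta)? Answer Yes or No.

No

Backdoor paths from eta to delta (paths whose first edge points into eta):
  P1: eta <- beta -> delta
Condition 1 (no descendant of eta in the set): FAILS — gamma is a descendant of eta.
Condition 2 (every backdoor path blocked by {beta, gamma}):
  P1: blocked at fork node beta ∈ conditioning set.
{beta, gamma} does not satisfy the backdoor criterion.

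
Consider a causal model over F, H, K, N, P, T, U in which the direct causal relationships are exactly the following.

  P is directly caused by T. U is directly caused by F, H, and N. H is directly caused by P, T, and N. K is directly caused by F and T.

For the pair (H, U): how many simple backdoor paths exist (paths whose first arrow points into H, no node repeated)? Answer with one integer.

A backdoor path from H to U is any simple undirected path whose first edge points into H (i.e. leaves H via a parent).
Parents of H: {N, P, T}.
Enumerating:
  P1: H <- T -> K <- F -> U
  P2: H <- P <- T -> K <- F -> U
  P3: H <- N -> U
That exhausts the simple backdoor paths. Count: 3.

3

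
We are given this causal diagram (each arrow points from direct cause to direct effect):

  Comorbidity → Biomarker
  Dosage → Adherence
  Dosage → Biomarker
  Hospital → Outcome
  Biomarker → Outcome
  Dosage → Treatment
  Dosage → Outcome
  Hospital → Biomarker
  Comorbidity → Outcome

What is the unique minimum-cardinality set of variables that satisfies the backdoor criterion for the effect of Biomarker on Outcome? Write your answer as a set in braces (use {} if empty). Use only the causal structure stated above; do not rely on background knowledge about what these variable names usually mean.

Variables eligible for adjustment (non-descendants of Biomarker, excluding Biomarker and Outcome): {Adherence, Comorbidity, Dosage, Hospital, Treatment}.
Backdoor paths from Biomarker to Outcome:
  P1: Biomarker <- Hospital -> Outcome
  P2: Biomarker <- Dosage -> Outcome
  P3: Biomarker <- Comorbidity -> Outcome
The empty set is not sufficient: P1 (Biomarker <- Hospital -> Outcome) has no collider blocking it and no conditioned non-collider, so it is open.
Try {Comorbidity, Dosage, Hospital}:
  P1: blocked at fork node Hospital ∈ conditioning set.
  P2: blocked at fork node Dosage ∈ conditioning set.
  P3: blocked at fork node Comorbidity ∈ conditioning set.
{Comorbidity, Dosage, Hospital} contains no descendant of Biomarker and blocks every backdoor path.
Every element of {Comorbidity, Dosage, Hospital} is needed (dropping Comorbidity leaves P3 open; dropping Dosage leaves P2 open; dropping Hospital leaves P1 open), so no proper subset is valid.
Among all size-3 subsets of the eligible variables, only {Comorbidity, Dosage, Hospital} blocks every backdoor path, so it is the unique smallest valid adjustment set.

{Comorbidity, Dosage, Hospital}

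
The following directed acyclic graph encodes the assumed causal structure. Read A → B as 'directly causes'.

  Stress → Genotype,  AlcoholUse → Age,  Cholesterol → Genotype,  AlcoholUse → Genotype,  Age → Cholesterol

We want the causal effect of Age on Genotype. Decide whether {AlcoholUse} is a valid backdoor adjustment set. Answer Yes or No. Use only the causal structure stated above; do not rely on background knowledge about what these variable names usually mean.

Backdoor paths from Age to Genotype (paths whose first edge points into Age):
  P1: Age <- AlcoholUse -> Genotype
Condition 1 (no descendant of Age in the set): holds — descendants of Age are {Cholesterol, Genotype}; none are in {AlcoholUse}.
Condition 2 (every backdoor path blocked by {AlcoholUse}):
  P1: blocked at fork node AlcoholUse ∈ conditioning set.
{AlcoholUse} satisfies the backdoor criterion.

Yes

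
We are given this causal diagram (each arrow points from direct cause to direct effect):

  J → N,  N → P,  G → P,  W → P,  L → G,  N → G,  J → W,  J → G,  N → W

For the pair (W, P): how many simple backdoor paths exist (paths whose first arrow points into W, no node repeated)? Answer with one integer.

A backdoor path from W to P is any simple undirected path whose first edge points into W (i.e. leaves W via a parent).
Parents of W: {J, N}.
Enumerating:
  P1: W <- J -> N -> G -> P
  P2: W <- J -> N -> P
  P3: W <- J -> G <- N -> P
  P4: W <- J -> G -> P
  P5: W <- N <- J -> G -> P
  P6: W <- N -> G -> P
  P7: W <- N -> P
That exhausts the simple backdoor paths. Count: 7.

7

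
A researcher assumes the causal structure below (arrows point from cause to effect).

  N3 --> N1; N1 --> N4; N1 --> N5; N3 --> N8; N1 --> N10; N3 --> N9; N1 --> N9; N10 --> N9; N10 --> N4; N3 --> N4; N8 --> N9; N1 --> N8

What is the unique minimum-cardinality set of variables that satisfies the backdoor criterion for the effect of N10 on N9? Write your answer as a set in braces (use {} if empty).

{N1}

Variables eligible for adjustment (non-descendants of N10, excluding N10 and N9): {N1, N3, N5, N8}.
Backdoor paths from N10 to N9:
  P1: N10 <- N1 <- N3 -> N8 -> N9
  P2: N10 <- N1 <- N3 -> N9
  P3: N10 <- N1 -> N8 <- N3 -> N9
  P4: N10 <- N1 -> N8 -> N9
  P5: N10 <- N1 -> N9
  P6: N10 <- N1 -> N4 <- N3 -> N8 -> N9
  P7: N10 <- N1 -> N4 <- N3 -> N9
The empty set is not sufficient: P1 (N10 <- N1 <- N3 -> N8 -> N9) has no collider blocking it and no conditioned non-collider, so it is open.
Try {N1}:
  P1: blocked at chain node N1 ∈ conditioning set.
  P2: blocked at chain node N1 ∈ conditioning set.
  P3: blocked at fork node N1 ∈ conditioning set.
  P4: blocked at fork node N1 ∈ conditioning set.
  P5: blocked at fork node N1 ∈ conditioning set.
  P6: blocked at fork node N1 ∈ conditioning set.
  P7: blocked at fork node N1 ∈ conditioning set.
{N1} contains no descendant of N10 and blocks every backdoor path.
No other singleton works — e.g. {N3} leaves P4 open — so {N1} is the unique smallest valid adjustment set.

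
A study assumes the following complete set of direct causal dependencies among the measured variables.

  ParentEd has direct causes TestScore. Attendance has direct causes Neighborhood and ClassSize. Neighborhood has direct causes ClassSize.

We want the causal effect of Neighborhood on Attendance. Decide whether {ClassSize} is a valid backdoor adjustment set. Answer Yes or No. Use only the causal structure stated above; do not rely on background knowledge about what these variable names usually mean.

Yes

Backdoor paths from Neighborhood to Attendance (paths whose first edge points into Neighborhood):
  P1: Neighborhood <- ClassSize -> Attendance
Condition 1 (no descendant of Neighborhood in the set): holds — descendants of Neighborhood are {Attendance}; none are in {ClassSize}.
Condition 2 (every backdoor path blocked by {ClassSize}):
  P1: blocked at fork node ClassSize ∈ conditioning set.
{ClassSize} satisfies the backdoor criterion.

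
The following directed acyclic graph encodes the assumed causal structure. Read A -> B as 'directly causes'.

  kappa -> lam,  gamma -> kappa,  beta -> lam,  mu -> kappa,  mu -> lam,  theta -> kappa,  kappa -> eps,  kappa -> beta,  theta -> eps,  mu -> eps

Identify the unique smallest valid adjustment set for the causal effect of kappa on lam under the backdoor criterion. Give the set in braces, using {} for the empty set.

{mu}

Variables eligible for adjustment (non-descendants of kappa, excluding kappa and lam): {gamma, mu, theta}.
Backdoor paths from kappa to lam:
  P1: kappa <- theta -> eps <- mu -> lam
  P2: kappa <- mu -> lam
The empty set is not sufficient: P2 (kappa <- mu -> lam) has no collider blocking it and no conditioned non-collider, so it is open.
Try {mu}:
  P1: blocked at collider eps (neither it nor any descendant is in the conditioning set).
  P2: blocked at fork node mu ∈ conditioning set.
{mu} contains no descendant of kappa and blocks every backdoor path.
No other singleton works — e.g. {theta} leaves P2 open — so {mu} is the unique smallest valid adjustment set.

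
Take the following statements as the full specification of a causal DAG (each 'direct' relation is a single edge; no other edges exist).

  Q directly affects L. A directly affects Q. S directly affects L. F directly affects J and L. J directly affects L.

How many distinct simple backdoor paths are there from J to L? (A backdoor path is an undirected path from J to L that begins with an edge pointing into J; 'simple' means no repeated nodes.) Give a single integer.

1

A backdoor path from J to L is any simple undirected path whose first edge points into J (i.e. leaves J via a parent).
Parents of J: {F}.
Enumerating:
  P1: J <- F -> L
That exhausts the simple backdoor paths. Count: 1.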